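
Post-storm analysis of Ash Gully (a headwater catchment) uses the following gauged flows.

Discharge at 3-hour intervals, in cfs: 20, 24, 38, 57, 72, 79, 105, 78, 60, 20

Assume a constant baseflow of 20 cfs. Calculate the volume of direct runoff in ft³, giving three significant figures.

V ≈ 3.81 × 10^6 ft³

Direct-runoff ordinates (Q − Q_b): 0.0, 4.0, 18.0, 37.0, 52.0, 59.0, 85.0, 58.0, 40.0, 0.0 cfs.
ΣQ_DR = 353.0 cfs.
With Δt = 3 h = 10800 s, V = ΣQ_DR · Δt = 353.0 × 10800 = 3.81 × 10^6 ft³.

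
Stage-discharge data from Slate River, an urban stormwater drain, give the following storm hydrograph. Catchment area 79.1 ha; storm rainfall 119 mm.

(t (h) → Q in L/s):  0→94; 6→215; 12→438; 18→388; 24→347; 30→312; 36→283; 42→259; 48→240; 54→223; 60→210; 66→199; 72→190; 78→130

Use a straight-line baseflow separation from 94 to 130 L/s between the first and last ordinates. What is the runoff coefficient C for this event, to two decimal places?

ΣQ_DR = 1960 L/s; V = ΣQ_DR·Δt = 4.234 × 10^7 L.
Runoff depth d = V / A = 53.52 mm.
C = d / P = 53.52 / 119 = 0.45.

C ≈ 0.45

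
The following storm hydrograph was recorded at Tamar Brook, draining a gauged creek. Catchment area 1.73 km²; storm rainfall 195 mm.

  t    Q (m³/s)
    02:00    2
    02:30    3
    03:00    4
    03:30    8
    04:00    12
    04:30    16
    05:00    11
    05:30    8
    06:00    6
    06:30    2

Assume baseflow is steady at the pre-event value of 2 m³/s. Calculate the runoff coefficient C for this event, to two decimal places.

C ≈ 0.28

ΣQ_DR = 52.00 m³/s; V = ΣQ_DR·Δt = 93600 m³.
Runoff depth d = V / A = 54.10 mm.
C = d / P = 54.10 / 195 = 0.28.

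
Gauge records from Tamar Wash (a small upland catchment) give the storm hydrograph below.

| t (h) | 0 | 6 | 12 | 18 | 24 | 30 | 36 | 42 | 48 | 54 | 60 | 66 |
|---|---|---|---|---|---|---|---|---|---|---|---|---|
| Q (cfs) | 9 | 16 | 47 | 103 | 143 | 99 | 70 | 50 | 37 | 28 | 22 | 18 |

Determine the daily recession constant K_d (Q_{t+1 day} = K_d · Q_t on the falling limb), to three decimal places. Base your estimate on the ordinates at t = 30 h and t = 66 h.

Between t = 30 h and t = 66 h the flow falls from 99 to 18 cfs over 6×6 h = 36 h.
Per-interval ratio K = (18/99)^(1/6) = 0.7527; K_d = K^(24/6) = 0.321.

K_d ≈ 0.321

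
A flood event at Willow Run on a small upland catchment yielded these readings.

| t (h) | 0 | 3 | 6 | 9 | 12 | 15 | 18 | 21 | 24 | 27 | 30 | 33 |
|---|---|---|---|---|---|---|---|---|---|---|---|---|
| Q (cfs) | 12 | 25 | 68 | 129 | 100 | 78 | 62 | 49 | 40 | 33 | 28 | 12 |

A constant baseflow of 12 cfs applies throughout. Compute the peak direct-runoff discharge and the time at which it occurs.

Q_p = 117.0 cfs at t = 9 h

Subtracting baseflow gives direct-runoff ordinates: 0.0, 13.0, 56.0, 117.0, 88.0, 66.0, 50.0, 37.0, 28.0, 21.0, 16.0, 0.0 cfs.
The maximum is 117.0 cfs, occurring at the reading for t = 9 h.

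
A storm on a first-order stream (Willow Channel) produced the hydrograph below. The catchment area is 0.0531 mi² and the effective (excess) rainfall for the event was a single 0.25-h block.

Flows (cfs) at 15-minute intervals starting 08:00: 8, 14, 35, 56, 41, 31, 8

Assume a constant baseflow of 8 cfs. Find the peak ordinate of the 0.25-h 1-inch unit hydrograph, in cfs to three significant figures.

U_p ≈ 48.0 cfs

Direct runoff: 0.0, 6.0, 27.0, 48.0, 33.0, 23.0, 0.0 cfs; ΣQ_DR = 137.0 cfs, peak = 48.0 cfs.
Runoff depth d = ΣQ_DR·Δt / A = 137.0 × 900 / (0.0531 mi²) = 0.9995 in.
The 1-inch UH is the DRH scaled by (1 in)/d, so U_p = 48.0 × 1/0.9995 = 48.0 cfs.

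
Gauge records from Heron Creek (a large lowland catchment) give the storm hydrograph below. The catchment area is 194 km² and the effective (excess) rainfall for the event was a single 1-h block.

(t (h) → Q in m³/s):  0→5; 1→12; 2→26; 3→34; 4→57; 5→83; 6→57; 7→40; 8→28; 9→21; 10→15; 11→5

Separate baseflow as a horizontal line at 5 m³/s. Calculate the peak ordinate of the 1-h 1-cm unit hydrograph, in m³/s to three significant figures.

U_p ≈ 130 m³/s

Direct runoff: 0.0, 7.0, 21.0, 29.0, 52.0, 78.0, 52.0, 35.0, 23.0, 16.0, 10.0, 0.0 m³/s; ΣQ_DR = 323.0 m³/s, peak = 78.0 m³/s.
Runoff depth d = ΣQ_DR·Δt / A = 323.0 × 3600 / (194 km²) = 5.994 mm.
The 1-cm UH is the DRH scaled by (10 mm)/d, so U_p = 78.0 × 10/5.994 = 130 m³/s.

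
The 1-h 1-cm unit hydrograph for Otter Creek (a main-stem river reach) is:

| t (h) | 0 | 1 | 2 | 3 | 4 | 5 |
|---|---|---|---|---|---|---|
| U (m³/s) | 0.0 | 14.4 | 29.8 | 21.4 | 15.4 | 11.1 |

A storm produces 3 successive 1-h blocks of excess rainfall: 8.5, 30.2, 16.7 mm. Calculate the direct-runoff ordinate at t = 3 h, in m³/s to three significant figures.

Q ≈ 132 m³/s

By discrete convolution, Q_j = Σ (P_i / 10 mm) · U_{j−i}.
At t = 3 h (j=3): Q = (8.5/10)·21.4 + (30.2/10)·29.8 + (16.7/10)·14.4 = 132 m³/s.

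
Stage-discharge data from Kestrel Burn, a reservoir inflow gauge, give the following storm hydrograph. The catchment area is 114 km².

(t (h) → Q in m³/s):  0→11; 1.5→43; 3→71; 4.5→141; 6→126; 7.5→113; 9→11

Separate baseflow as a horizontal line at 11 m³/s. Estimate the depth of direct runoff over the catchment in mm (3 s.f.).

d ≈ 20.8 mm

Direct runoff: 0.0, 32.0, 60.0, 130.0, 115.0, 102.0, 0.0 m³/s; ΣQ_DR = 439.0 m³/s.
V = ΣQ_DR · Δt = 439.0 × 5400 s = 2.371 × 10^6 m³.
Over A = 114 km², depth = V / A = 20.8 mm.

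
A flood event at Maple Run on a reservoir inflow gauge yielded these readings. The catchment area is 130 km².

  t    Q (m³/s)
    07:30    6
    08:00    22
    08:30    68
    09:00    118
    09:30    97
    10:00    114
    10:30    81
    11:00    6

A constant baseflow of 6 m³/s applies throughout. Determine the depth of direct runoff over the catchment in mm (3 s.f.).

Direct runoff: 0.0, 16.0, 62.0, 112.0, 91.0, 108.0, 75.0, 0.0 m³/s; ΣQ_DR = 464.0 m³/s.
V = ΣQ_DR · Δt = 464.0 × 1800 s = 8.352 × 10^5 m³.
Over A = 130 km², depth = V / A = 6.42 mm.

d ≈ 6.42 mm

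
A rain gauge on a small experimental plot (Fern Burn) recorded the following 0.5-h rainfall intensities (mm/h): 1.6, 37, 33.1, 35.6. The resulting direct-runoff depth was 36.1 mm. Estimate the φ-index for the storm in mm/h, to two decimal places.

φ ≈ 11.17 mm/h

Only the 3 blocks with intensity above φ contribute runoff: 37, 33.1, 35.6 mm/h.
Σ(I−φ)·Δt = d  ⇒  (37+33.1+35.6 − 3φ)·0.5 = 36.1
φ = (105.7 − 36.1/0.5) / 3 = 11.17 mm/h.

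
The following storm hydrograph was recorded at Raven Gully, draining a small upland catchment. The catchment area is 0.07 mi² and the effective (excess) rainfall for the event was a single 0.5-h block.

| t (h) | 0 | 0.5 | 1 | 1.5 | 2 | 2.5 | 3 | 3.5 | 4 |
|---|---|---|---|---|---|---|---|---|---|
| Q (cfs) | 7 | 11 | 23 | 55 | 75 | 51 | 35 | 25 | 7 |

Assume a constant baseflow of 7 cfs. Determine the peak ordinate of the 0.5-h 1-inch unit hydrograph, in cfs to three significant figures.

Direct runoff: 0.0, 4.0, 16.0, 48.0, 68.0, 44.0, 28.0, 18.0, 0.0 cfs; ΣQ_DR = 226.0 cfs, peak = 68.0 cfs.
Runoff depth d = ΣQ_DR·Δt / A = 226.0 × 1800 / (0.07 mi²) = 2.501 in.
The 1-inch UH is the DRH scaled by (1 in)/d, so U_p = 68.0 × 1/2.501 = 27.2 cfs.

U_p ≈ 27.2 cfs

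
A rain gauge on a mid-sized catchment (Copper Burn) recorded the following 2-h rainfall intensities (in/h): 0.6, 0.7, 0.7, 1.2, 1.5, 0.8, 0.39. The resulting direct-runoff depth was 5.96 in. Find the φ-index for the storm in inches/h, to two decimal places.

φ ≈ 0.42 in/h

Only the 6 blocks with intensity above φ contribute runoff: 0.6, 0.7, 0.7, 1.2, 1.5, 0.8 in/h.
Σ(I−φ)·Δt = d  ⇒  (0.6+0.7+0.7+1.2+1.5+0.8 − 6φ)·2 = 5.96
φ = (5.500 − 5.96/2) / 6 = 0.42 in/h.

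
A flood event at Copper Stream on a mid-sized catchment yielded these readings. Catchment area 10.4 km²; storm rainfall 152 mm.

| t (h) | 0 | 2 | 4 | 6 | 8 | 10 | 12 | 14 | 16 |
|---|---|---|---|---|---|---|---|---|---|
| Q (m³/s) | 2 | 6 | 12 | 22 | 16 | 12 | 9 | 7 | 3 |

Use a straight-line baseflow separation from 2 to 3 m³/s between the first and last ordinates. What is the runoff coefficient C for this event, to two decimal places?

ΣQ_DR = 66.50 m³/s; V = ΣQ_DR·Δt = 4.788 × 10^5 m³.
Runoff depth d = V / A = 46.04 mm.
C = d / P = 46.04 / 152 = 0.30.

C ≈ 0.30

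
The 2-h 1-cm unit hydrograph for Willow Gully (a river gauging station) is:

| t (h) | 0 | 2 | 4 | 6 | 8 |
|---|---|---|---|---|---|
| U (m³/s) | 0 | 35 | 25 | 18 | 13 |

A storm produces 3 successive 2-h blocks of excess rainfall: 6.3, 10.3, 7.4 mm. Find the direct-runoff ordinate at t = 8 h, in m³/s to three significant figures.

By discrete convolution, Q_j = Σ (P_i / 10 mm) · U_{j−i}.
At t = 8 h (j=4): Q = (6.3/10)·13 + (10.3/10)·18 + (7.4/10)·25 = 45.2 m³/s.

Q ≈ 45.2 m³/s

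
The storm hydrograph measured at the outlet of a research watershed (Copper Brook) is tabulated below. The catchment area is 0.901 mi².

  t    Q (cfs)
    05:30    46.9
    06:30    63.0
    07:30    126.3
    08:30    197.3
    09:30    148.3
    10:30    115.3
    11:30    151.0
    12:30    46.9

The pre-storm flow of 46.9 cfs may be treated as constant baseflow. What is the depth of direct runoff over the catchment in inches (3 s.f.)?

Direct runoff: 0.0, 16.1, 79.4, 150.4, 101.4, 68.4, 104.1, 0.0 cfs; ΣQ_DR = 519.8 cfs.
V = ΣQ_DR · Δt = 519.8 × 3600 s = 1.871 × 10^6 ft³.
Over A = 0.901 mi², depth = V / A = 0.894 in.

d ≈ 0.894 in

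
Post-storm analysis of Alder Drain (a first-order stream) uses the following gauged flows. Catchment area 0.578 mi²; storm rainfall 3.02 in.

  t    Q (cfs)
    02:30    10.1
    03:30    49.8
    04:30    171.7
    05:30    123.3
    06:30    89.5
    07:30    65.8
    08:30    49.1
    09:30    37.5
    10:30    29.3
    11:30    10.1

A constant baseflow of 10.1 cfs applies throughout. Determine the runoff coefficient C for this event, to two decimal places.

ΣQ_DR = 535.2 cfs; V = ΣQ_DR·Δt = 1.927 × 10^6 ft³.
Runoff depth d = V / A = 1.435 in.
C = d / P = 1.435 / 3.02 = 0.48.

C ≈ 0.48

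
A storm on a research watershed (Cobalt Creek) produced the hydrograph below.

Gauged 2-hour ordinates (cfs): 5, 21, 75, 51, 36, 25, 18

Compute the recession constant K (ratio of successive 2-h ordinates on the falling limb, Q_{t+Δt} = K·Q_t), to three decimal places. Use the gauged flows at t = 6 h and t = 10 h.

Using the recession-limb readings at t = 6 h and t = 10 h: Q falls from 51 to 25 cfs over 2 intervals.
K = (Q₂/Q₁)^(1/2) = (25/51)^(1/2) = 0.700.

K ≈ 0.700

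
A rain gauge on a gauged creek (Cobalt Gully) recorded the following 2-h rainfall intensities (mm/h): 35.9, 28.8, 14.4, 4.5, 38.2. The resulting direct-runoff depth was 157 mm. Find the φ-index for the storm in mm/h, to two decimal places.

Only the 4 blocks with intensity above φ contribute runoff: 35.9, 28.8, 14.4, 38.2 mm/h.
Σ(I−φ)·Δt = d  ⇒  (35.9+28.8+14.4+38.2 − 4φ)·2 = 157
φ = (117.3 − 157/2) / 4 = 9.70 mm/h.

φ ≈ 9.70 mm/h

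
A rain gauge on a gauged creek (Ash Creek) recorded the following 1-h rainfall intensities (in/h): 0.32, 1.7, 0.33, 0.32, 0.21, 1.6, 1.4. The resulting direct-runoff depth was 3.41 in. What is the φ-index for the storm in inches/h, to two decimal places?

φ ≈ 0.43 in/h

Only the 3 blocks with intensity above φ contribute runoff: 1.7, 1.6, 1.4 in/h.
Σ(I−φ)·Δt = d  ⇒  (1.7+1.6+1.4 − 3φ)·1 = 3.41
φ = (4.700 − 3.41/1) / 3 = 0.43 in/h.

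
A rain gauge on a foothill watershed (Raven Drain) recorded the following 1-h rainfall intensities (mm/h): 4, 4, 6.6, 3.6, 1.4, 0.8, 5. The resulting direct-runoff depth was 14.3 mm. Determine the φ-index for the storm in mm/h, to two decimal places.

Only the 5 blocks with intensity above φ contribute runoff: 4, 4, 6.6, 3.6, 5 mm/h.
Σ(I−φ)·Δt = d  ⇒  (4+4+6.6+3.6+5 − 5φ)·1 = 14.3
φ = (23.20 − 14.3/1) / 5 = 1.78 mm/h.

φ ≈ 1.78 mm/h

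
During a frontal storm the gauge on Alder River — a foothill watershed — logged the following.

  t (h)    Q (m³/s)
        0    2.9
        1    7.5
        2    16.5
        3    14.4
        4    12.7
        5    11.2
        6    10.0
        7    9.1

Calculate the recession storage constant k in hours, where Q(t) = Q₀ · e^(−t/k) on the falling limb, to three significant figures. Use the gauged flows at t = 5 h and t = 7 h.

k ≈ 9.63 h

On the falling limb, Q drops from 11.2 to 9.1 m³/s between t = 5 h and t = 7 h (Δt = 2 h).
k = −Δt / ln(Q₂/Q₁) = −2 / ln(9.1/11.2) = 9.63 h.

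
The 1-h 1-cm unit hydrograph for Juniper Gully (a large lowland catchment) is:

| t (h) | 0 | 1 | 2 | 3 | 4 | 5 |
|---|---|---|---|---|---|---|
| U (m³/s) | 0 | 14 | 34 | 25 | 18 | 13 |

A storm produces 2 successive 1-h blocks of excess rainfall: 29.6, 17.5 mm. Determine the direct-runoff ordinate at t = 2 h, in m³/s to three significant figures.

Q ≈ 125 m³/s

By discrete convolution, Q_j = Σ (P_i / 10 mm) · U_{j−i}.
At t = 2 h (j=2): Q = (29.6/10)·34 + (17.5/10)·14 = 125 m³/s.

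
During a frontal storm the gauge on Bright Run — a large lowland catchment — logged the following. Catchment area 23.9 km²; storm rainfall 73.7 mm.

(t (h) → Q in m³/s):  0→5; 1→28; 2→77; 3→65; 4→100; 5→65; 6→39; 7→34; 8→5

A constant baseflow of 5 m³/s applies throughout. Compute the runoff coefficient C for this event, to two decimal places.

C ≈ 0.76

ΣQ_DR = 373.0 m³/s; V = ΣQ_DR·Δt = 1.343 × 10^6 m³.
Runoff depth d = V / A = 56.18 mm.
C = d / P = 56.18 / 73.7 = 0.76.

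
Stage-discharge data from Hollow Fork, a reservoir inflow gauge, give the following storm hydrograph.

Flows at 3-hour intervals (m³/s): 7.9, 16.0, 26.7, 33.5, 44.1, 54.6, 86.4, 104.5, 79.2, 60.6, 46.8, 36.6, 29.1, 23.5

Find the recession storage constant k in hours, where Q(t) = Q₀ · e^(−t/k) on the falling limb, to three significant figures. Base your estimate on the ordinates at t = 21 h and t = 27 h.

k ≈ 11.0 h

On the falling limb, Q drops from 104.5 to 60.6 m³/s between t = 21 h and t = 27 h (Δt = 6 h).
k = −Δt / ln(Q₂/Q₁) = −6 / ln(60.6/104.5) = 11.0 h.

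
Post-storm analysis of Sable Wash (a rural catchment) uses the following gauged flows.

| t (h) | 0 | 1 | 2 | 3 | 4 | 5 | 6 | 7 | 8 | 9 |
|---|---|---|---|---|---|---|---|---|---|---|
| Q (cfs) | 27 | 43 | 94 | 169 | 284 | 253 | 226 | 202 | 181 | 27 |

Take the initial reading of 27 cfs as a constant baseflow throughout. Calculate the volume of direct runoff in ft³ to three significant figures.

Direct-runoff ordinates (Q − Q_b): 0.0, 16.0, 67.0, 142.0, 257.0, 226.0, 199.0, 175.0, 154.0, 0.0 cfs.
ΣQ_DR = 1236 cfs.
With Δt = 1 h = 3600 s, V = ΣQ_DR · Δt = 1236 × 3600 = 4.45 × 10^6 ft³.

V ≈ 4.45 × 10^6 ft³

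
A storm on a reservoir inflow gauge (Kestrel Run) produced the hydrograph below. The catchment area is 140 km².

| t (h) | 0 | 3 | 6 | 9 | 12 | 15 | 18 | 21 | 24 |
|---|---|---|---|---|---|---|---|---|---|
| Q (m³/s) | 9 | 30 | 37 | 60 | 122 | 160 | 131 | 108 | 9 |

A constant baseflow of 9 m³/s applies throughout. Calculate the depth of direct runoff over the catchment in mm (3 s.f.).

d ≈ 45.1 mm

Direct runoff: 0.0, 21.0, 28.0, 51.0, 113.0, 151.0, 122.0, 99.0, 0.0 m³/s; ΣQ_DR = 585.0 m³/s.
V = ΣQ_DR · Δt = 585.0 × 10800 s = 6.318 × 10^6 m³.
Over A = 140 km², depth = V / A = 45.1 mm.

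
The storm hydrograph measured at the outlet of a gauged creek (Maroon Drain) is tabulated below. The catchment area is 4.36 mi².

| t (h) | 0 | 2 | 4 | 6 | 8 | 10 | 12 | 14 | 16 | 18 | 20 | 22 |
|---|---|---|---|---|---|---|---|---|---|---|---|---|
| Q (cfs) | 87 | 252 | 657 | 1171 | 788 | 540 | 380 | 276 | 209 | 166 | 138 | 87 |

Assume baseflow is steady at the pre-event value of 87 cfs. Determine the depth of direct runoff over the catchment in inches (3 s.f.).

d ≈ 2.64 in

Direct runoff: 0.0, 165.0, 570.0, 1084.0, 701.0, 453.0, 293.0, 189.0, 122.0, 79.0, 51.0, 0.0 cfs; ΣQ_DR = 3707 cfs.
V = ΣQ_DR · Δt = 3707 × 7200 s = 2.669 × 10^7 ft³.
Over A = 4.36 mi², depth = V / A = 2.64 in.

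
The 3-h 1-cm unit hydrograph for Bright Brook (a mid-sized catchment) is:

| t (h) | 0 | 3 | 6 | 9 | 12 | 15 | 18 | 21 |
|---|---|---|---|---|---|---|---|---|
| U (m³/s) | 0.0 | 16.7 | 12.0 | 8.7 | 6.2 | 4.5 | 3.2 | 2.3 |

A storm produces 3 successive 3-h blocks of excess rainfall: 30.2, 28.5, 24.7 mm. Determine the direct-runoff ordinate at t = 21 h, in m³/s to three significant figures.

Q ≈ 27.2 m³/s

By discrete convolution, Q_j = Σ (P_i / 10 mm) · U_{j−i}.
At t = 21 h (j=7): Q = (30.2/10)·2.3 + (28.5/10)·3.2 + (24.7/10)·4.5 = 27.2 m³/s.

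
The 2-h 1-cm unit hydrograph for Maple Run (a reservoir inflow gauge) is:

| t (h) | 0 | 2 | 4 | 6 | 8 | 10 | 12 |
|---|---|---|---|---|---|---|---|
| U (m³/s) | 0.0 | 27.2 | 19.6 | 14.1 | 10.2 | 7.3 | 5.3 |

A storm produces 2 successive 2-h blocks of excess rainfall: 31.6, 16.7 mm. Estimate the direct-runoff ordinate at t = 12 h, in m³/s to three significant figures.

By discrete convolution, Q_j = Σ (P_i / 10 mm) · U_{j−i}.
At t = 12 h (j=6): Q = (31.6/10)·5.3 + (16.7/10)·7.3 = 28.9 m³/s.

Q ≈ 28.9 m³/s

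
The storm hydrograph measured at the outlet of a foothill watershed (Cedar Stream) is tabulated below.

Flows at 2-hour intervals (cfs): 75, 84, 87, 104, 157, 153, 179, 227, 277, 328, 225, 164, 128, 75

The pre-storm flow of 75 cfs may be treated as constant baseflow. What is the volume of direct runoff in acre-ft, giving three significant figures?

V ≈ 200 acre-ft

Direct-runoff ordinates (Q − Q_b): 0.0, 9.0, 12.0, 29.0, 82.0, 78.0, 104.0, 152.0, 202.0, 253.0, 150.0, 89.0, 53.0, 0.0 cfs.
ΣQ_DR = 1213 cfs.
With Δt = 2 h = 7200 s, V = ΣQ_DR · Δt = 1213 × 7200 = 8.73 × 10^6 ft³ = 200 acre-ft.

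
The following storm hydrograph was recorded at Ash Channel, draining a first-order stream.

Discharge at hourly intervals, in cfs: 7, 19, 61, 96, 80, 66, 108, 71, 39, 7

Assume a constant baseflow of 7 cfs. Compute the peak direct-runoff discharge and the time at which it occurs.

Q_p = 101.0 cfs at t = 6 h

Subtracting baseflow gives direct-runoff ordinates: 0.0, 12.0, 54.0, 89.0, 73.0, 59.0, 101.0, 64.0, 32.0, 0.0 cfs.
The maximum is 101.0 cfs, occurring at the reading for t = 6 h.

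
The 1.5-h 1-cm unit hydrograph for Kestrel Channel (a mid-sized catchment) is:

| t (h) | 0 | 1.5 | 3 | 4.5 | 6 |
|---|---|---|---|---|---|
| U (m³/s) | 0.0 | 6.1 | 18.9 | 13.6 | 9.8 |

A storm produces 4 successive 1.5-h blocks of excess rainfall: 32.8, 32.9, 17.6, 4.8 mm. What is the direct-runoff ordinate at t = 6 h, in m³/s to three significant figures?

Q ≈ 113 m³/s

By discrete convolution, Q_j = Σ (P_i / 10 mm) · U_{j−i}.
At t = 6 h (j=4): Q = (32.8/10)·9.8 + (32.9/10)·13.6 + (17.6/10)·18.9 + (4.8/10)·6.1 = 113 m³/s.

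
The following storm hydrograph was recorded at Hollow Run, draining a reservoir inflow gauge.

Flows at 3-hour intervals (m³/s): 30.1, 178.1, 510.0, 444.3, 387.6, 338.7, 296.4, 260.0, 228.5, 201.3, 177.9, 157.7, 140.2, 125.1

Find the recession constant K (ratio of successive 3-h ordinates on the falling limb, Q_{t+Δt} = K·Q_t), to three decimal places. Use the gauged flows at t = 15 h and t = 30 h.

K ≈ 0.879

Using the recession-limb readings at t = 15 h and t = 30 h: Q falls from 338.7 to 177.9 m³/s over 5 intervals.
K = (Q₂/Q₁)^(1/5) = (177.9/338.7)^(1/5) = 0.879.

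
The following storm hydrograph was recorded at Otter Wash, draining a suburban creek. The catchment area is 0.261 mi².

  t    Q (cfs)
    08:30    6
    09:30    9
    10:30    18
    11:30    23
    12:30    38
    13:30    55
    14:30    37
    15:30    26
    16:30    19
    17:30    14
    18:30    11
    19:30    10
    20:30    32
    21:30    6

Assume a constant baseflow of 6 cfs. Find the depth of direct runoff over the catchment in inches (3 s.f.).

Direct runoff: 0.0, 3.0, 12.0, 17.0, 32.0, 49.0, 31.0, 20.0, 13.0, 8.0, 5.0, 4.0, 26.0, 0.0 cfs; ΣQ_DR = 220.0 cfs.
V = ΣQ_DR · Δt = 220.0 × 3600 s = 7.920 × 10^5 ft³.
Over A = 0.261 mi², depth = V / A = 1.31 in.

d ≈ 1.31 in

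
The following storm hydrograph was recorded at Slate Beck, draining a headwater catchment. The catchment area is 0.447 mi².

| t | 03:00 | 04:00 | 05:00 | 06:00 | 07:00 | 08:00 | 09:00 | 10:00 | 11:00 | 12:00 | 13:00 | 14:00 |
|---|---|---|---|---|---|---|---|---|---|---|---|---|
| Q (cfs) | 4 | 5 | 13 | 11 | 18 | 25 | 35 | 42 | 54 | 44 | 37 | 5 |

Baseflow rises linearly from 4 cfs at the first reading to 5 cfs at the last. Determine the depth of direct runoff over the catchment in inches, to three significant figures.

d ≈ 0.829 in

Direct runoff: 0.00, 0.91, 8.82, 6.73, 13.64, 20.55, 30.45, 37.36, 49.27, 39.18, 32.09, 0.00 cfs; ΣQ_DR = 239.0 cfs.
V = ΣQ_DR · Δt = 239.0 × 3600 s = 8.604 × 10^5 ft³.
Over A = 0.447 mi², depth = V / A = 0.829 in.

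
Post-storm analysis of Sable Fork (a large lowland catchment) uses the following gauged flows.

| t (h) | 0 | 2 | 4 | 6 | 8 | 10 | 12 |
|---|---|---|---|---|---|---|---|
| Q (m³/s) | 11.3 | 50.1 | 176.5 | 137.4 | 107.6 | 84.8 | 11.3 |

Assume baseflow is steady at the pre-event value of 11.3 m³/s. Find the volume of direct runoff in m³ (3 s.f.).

V ≈ 3.60 × 10^6 m³

Direct-runoff ordinates (Q − Q_b): 0.0, 38.8, 165.2, 126.1, 96.3, 73.5, 0.0 m³/s.
ΣQ_DR = 499.9 m³/s.
With Δt = 2 h = 7200 s, V = ΣQ_DR · Δt = 499.9 × 7200 = 3.60 × 10^6 m³.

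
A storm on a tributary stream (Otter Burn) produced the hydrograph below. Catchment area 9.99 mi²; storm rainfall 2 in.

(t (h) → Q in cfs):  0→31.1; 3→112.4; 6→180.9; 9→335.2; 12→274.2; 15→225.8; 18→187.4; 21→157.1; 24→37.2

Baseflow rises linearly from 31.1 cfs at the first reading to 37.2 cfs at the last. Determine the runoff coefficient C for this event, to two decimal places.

ΣQ_DR = 1234 cfs; V = ΣQ_DR·Δt = 1.333 × 10^7 ft³.
Runoff depth d = V / A = 0.5742 in.
C = d / P = 0.5742 / 2 = 0.29.

C ≈ 0.29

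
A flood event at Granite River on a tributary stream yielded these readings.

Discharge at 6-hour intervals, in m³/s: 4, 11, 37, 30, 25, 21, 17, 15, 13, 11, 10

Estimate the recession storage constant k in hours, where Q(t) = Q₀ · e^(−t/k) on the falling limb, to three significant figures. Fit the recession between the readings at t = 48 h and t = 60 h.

k ≈ 45.7 h

On the falling limb, Q drops from 13 to 10 m³/s between t = 48 h and t = 60 h (Δt = 12 h).
k = −Δt / ln(Q₂/Q₁) = −12 / ln(10/13) = 45.7 h.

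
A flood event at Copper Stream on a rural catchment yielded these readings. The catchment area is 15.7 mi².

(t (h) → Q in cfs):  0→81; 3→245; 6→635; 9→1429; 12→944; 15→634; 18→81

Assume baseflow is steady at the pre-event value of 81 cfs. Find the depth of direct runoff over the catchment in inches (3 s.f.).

Direct runoff: 0.0, 164.0, 554.0, 1348.0, 863.0, 553.0, 0.0 cfs; ΣQ_DR = 3482 cfs.
V = ΣQ_DR · Δt = 3482 × 10800 s = 3.761 × 10^7 ft³.
Over A = 15.7 mi², depth = V / A = 1.03 in.

d ≈ 1.03 in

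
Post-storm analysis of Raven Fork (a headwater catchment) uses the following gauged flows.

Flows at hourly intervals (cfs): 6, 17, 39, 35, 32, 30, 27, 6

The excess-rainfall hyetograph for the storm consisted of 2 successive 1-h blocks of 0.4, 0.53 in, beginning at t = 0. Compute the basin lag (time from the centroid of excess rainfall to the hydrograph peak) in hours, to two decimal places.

Centroid of excess rainfall: t_c = Σ P_i·t̄_i / ΣP_i = 1.0699 h (block centres at 0.5, 1.5 h).
Hydrograph peak occurs at t = 2 h, so basin lag t_L = 2 − 1.0699 = 0.93 h.

t_L ≈ 0.93 h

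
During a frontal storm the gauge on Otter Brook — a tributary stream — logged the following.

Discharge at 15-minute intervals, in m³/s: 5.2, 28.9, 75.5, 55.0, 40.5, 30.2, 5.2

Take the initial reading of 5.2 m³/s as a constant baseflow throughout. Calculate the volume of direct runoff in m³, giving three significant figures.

V ≈ 1.84 × 10^5 m³

Direct-runoff ordinates (Q − Q_b): 0.0, 23.7, 70.3, 49.8, 35.3, 25.0, 0.0 m³/s.
ΣQ_DR = 204.1 m³/s.
With Δt = 0.25 h = 900 s, V = ΣQ_DR · Δt = 204.1 × 900 = 1.84 × 10^5 m³.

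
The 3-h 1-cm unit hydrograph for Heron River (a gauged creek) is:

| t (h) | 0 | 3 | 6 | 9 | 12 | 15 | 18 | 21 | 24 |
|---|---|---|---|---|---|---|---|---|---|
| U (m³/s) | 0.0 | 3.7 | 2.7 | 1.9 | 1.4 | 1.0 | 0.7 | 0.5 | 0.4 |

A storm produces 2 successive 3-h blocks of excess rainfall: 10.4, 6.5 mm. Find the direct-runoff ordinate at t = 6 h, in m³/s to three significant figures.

Q ≈ 5.21 m³/s

By discrete convolution, Q_j = Σ (P_i / 10 mm) · U_{j−i}.
At t = 6 h (j=2): Q = (10.4/10)·2.7 + (6.5/10)·3.7 = 5.21 m³/s.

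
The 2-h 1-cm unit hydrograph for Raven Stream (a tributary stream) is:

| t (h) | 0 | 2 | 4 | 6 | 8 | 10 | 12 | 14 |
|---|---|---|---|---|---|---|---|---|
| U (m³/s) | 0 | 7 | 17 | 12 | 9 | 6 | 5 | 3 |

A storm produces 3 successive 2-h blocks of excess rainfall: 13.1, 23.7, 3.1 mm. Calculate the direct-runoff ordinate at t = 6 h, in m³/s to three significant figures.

Q ≈ 58.2 m³/s

By discrete convolution, Q_j = Σ (P_i / 10 mm) · U_{j−i}.
At t = 6 h (j=3): Q = (13.1/10)·12 + (23.7/10)·17 + (3.1/10)·7 = 58.2 m³/s.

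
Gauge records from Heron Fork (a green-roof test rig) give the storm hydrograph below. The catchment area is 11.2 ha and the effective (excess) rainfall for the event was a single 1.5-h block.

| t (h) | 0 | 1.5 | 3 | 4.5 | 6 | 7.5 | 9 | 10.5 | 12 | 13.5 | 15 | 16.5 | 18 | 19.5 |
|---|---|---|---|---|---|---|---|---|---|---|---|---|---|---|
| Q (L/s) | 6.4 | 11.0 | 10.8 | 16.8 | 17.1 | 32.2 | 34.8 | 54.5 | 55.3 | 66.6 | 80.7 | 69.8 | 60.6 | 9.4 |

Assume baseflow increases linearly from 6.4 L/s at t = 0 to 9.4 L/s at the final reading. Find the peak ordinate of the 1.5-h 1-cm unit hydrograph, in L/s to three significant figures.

U_p ≈ 35.9 L/s

Direct runoff: 0.00, 4.37, 3.94, 9.71, 9.78, 24.65, 27.02, 46.48, 47.05, 58.12, 71.99, 60.86, 51.43, 0.00 L/s; ΣQ_DR = 415.4 L/s, peak = 71.99 L/s.
Runoff depth d = ΣQ_DR·Δt / A = 415.4 × 5400 / (11.2 ha) = 20.03 mm.
The 1-cm UH is the DRH scaled by (10 mm)/d, so U_p = 71.99 × 10/20.03 = 35.9 L/s.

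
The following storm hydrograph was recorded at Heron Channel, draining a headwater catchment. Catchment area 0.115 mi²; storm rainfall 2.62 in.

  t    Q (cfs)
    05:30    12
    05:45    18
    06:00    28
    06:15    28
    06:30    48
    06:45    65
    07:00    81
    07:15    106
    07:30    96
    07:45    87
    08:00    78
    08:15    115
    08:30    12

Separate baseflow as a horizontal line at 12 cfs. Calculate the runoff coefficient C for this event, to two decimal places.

C ≈ 0.79

ΣQ_DR = 618.0 cfs; V = ΣQ_DR·Δt = 5.562 × 10^5 ft³.
Runoff depth d = V / A = 2.082 in.
C = d / P = 2.082 / 2.62 = 0.79.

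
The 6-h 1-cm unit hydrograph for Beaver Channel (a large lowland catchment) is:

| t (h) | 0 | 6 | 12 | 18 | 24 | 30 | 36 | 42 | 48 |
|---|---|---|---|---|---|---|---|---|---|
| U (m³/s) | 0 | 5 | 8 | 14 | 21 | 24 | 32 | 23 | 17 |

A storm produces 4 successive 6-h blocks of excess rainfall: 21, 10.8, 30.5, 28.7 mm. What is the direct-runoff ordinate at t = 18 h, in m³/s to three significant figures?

Q ≈ 53.3 m³/s

By discrete convolution, Q_j = Σ (P_i / 10 mm) · U_{j−i}.
At t = 18 h (j=3): Q = (21/10)·14 + (10.8/10)·8 + (30.5/10)·5 + (28.7/10)·0 = 53.3 m³/s.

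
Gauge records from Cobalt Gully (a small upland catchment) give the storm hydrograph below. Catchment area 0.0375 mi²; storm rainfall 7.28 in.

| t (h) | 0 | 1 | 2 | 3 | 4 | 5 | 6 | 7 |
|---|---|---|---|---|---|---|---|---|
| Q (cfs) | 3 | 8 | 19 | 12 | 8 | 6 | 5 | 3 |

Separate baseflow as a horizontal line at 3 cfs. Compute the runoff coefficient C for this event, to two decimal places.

ΣQ_DR = 40.00 cfs; V = ΣQ_DR·Δt = 1.440 × 10^5 ft³.
Runoff depth d = V / A = 1.653 in.
C = d / P = 1.653 / 7.28 = 0.23.

C ≈ 0.23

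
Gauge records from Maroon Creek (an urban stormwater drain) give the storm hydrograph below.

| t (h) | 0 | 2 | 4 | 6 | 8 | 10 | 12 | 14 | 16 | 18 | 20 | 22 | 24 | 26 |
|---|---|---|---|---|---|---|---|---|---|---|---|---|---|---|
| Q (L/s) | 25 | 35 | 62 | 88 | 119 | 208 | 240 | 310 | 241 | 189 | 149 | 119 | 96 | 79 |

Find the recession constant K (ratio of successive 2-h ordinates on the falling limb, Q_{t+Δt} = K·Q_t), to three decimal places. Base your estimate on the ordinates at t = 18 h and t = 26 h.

Using the recession-limb readings at t = 18 h and t = 26 h: Q falls from 189 to 79 L/s over 4 intervals.
K = (Q₂/Q₁)^(1/4) = (79/189)^(1/4) = 0.804.

K ≈ 0.804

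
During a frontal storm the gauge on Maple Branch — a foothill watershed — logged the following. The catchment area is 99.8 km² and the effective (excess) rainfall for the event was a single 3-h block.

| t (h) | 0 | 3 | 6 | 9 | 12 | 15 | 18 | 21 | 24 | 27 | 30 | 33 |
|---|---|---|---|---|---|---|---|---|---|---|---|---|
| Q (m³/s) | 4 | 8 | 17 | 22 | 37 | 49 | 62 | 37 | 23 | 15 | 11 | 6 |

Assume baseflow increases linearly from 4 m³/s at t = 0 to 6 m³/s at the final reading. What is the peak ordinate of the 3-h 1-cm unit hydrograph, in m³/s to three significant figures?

Direct runoff: 0.00, 3.82, 12.64, 17.45, 32.27, 44.09, 56.91, 31.73, 17.55, 9.36, 5.18, 0.00 m³/s; ΣQ_DR = 231.0 m³/s, peak = 56.91 m³/s.
Runoff depth d = ΣQ_DR·Δt / A = 231.0 × 10800 / (99.8 km²) = 25.00 mm.
The 1-cm UH is the DRH scaled by (10 mm)/d, so U_p = 56.91 × 10/25.00 = 22.8 m³/s.

U_p ≈ 22.8 m³/s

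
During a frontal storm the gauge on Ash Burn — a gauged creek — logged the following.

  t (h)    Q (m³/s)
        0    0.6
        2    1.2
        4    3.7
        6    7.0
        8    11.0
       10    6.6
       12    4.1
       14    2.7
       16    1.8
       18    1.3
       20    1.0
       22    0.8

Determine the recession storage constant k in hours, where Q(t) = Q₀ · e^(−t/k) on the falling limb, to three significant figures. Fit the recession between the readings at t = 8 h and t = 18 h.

k ≈ 4.68 h

On the falling limb, Q drops from 11.0 to 1.3 m³/s between t = 8 h and t = 18 h (Δt = 10 h).
k = −Δt / ln(Q₂/Q₁) = −10 / ln(1.3/11.0) = 4.68 h.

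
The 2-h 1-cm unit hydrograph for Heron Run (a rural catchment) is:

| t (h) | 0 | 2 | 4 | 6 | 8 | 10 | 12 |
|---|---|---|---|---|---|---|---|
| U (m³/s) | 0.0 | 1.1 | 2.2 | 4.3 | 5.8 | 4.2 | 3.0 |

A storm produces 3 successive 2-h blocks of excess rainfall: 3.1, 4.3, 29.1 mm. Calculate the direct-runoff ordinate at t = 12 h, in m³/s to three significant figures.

Q ≈ 19.6 m³/s

By discrete convolution, Q_j = Σ (P_i / 10 mm) · U_{j−i}.
At t = 12 h (j=6): Q = (3.1/10)·3.0 + (4.3/10)·4.2 + (29.1/10)·5.8 = 19.6 m³/s.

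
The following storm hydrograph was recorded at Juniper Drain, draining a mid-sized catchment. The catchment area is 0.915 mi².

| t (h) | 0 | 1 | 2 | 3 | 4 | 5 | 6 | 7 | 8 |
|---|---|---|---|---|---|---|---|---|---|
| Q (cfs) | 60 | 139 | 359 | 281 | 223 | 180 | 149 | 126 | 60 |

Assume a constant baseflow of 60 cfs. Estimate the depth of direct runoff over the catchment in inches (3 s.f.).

d ≈ 1.76 in

Direct runoff: 0.0, 79.0, 299.0, 221.0, 163.0, 120.0, 89.0, 66.0, 0.0 cfs; ΣQ_DR = 1037 cfs.
V = ΣQ_DR · Δt = 1037 × 3600 s = 3.733 × 10^6 ft³.
Over A = 0.915 mi², depth = V / A = 1.76 in.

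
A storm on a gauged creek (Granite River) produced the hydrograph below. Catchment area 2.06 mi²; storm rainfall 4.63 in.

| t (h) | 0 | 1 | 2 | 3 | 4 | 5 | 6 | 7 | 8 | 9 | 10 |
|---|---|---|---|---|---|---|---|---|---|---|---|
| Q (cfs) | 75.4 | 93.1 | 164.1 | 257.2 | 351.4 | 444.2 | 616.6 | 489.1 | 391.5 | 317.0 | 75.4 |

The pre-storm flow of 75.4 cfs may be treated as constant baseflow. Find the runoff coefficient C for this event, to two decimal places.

C ≈ 0.40

ΣQ_DR = 2446 cfs; V = ΣQ_DR·Δt = 8.804 × 10^6 ft³.
Runoff depth d = V / A = 1.840 in.
C = d / P = 1.840 / 4.63 = 0.40.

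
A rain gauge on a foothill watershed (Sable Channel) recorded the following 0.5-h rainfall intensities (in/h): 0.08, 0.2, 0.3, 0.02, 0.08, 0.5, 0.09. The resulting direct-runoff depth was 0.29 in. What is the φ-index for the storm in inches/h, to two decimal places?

Only the 3 blocks with intensity above φ contribute runoff: 0.2, 0.3, 0.5 in/h.
Σ(I−φ)·Δt = d  ⇒  (0.2+0.3+0.5 − 3φ)·0.5 = 0.29
φ = (1.000 − 0.29/0.5) / 3 = 0.14 in/h.

φ ≈ 0.14 in/h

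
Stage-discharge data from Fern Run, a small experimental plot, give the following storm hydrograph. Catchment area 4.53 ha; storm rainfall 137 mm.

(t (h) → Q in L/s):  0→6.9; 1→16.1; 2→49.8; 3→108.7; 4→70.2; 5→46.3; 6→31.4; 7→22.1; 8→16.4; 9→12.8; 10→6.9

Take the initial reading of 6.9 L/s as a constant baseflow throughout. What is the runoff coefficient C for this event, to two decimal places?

ΣQ_DR = 311.7 L/s; V = ΣQ_DR·Δt = 1.122 × 10^6 L.
Runoff depth d = V / A = 24.77 mm.
C = d / P = 24.77 / 137 = 0.18.

C ≈ 0.18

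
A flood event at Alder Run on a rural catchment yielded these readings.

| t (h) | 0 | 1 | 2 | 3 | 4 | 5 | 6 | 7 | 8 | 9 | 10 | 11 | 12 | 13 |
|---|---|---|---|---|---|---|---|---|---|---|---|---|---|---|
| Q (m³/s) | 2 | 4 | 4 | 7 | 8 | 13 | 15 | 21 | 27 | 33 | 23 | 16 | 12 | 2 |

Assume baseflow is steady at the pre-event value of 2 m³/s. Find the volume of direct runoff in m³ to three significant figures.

V ≈ 5.72 × 10^5 m³

Direct-runoff ordinates (Q − Q_b): 0.0, 2.0, 2.0, 5.0, 6.0, 11.0, 13.0, 19.0, 25.0, 31.0, 21.0, 14.0, 10.0, 0.0 m³/s.
ΣQ_DR = 159.0 m³/s.
With Δt = 1 h = 3600 s, V = ΣQ_DR · Δt = 159.0 × 3600 = 5.72 × 10^5 m³.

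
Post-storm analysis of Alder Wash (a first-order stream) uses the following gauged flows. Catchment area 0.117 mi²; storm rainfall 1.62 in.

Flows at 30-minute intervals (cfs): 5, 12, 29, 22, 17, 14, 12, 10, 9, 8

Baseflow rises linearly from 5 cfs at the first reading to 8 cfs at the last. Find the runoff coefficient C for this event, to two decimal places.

ΣQ_DR = 73.00 cfs; V = ΣQ_DR·Δt = 1.314 × 10^5 ft³.
Runoff depth d = V / A = 0.4834 in.
C = d / P = 0.4834 / 1.62 = 0.30.

C ≈ 0.30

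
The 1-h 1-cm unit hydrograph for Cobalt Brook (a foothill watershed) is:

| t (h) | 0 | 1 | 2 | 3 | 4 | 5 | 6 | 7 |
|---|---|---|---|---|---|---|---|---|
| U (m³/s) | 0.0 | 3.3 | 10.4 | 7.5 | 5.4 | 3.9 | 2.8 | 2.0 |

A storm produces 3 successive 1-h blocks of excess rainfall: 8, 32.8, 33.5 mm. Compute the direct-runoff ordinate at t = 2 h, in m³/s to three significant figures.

Q ≈ 19.1 m³/s

By discrete convolution, Q_j = Σ (P_i / 10 mm) · U_{j−i}.
At t = 2 h (j=2): Q = (8/10)·10.4 + (32.8/10)·3.3 + (33.5/10)·0.0 = 19.1 m³/s.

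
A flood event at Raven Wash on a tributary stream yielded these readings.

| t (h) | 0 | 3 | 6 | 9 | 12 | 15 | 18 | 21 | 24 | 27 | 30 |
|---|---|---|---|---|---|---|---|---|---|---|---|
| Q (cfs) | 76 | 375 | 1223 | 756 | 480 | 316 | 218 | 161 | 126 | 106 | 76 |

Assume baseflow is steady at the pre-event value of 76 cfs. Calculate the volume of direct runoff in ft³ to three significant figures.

Direct-runoff ordinates (Q − Q_b): 0.0, 299.0, 1147.0, 680.0, 404.0, 240.0, 142.0, 85.0, 50.0, 30.0, 0.0 cfs.
ΣQ_DR = 3077 cfs.
With Δt = 3 h = 10800 s, V = ΣQ_DR · Δt = 3077 × 10800 = 3.32 × 10^7 ft³.

V ≈ 3.32 × 10^7 ft³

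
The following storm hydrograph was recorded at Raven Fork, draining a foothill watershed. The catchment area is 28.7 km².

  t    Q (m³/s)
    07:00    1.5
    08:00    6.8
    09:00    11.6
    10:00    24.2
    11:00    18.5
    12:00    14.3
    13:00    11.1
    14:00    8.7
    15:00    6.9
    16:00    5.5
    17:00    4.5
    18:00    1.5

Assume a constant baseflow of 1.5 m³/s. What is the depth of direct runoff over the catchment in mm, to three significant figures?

Direct runoff: 0.0, 5.3, 10.1, 22.7, 17.0, 12.8, 9.6, 7.2, 5.4, 4.0, 3.0, 0.0 m³/s; ΣQ_DR = 97.10 m³/s.
V = ΣQ_DR · Δt = 97.10 × 3600 s = 3.496 × 10^5 m³.
Over A = 28.7 km², depth = V / A = 12.2 mm.

d ≈ 12.2 mm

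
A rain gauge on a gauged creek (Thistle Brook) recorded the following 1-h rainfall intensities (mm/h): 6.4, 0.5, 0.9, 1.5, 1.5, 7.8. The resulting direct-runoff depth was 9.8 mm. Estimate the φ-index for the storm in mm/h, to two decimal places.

φ ≈ 2.20 mm/h

Only the 2 blocks with intensity above φ contribute runoff: 6.4, 7.8 mm/h.
Σ(I−φ)·Δt = d  ⇒  (6.4+7.8 − 2φ)·1 = 9.8
φ = (14.20 − 9.8/1) / 2 = 2.20 mm/h.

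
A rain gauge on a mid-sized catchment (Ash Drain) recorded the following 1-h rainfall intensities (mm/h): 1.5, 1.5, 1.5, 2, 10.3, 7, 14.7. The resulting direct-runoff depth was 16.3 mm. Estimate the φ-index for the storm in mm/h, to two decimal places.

Only the 3 blocks with intensity above φ contribute runoff: 10.3, 7, 14.7 mm/h.
Σ(I−φ)·Δt = d  ⇒  (10.3+7+14.7 − 3φ)·1 = 16.3
φ = (32.00 − 16.3/1) / 3 = 5.23 mm/h.

φ ≈ 5.23 mm/h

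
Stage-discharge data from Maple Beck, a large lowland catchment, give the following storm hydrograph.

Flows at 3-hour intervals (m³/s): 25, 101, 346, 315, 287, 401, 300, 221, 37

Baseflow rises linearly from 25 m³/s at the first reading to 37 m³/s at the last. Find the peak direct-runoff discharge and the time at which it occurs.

Subtracting baseflow gives direct-runoff ordinates: 0.00, 74.50, 318.00, 285.50, 256.00, 368.50, 266.00, 185.50, 0.00 m³/s.
The maximum is 368.50 m³/s, occurring at the reading for t = 15 h.

Q_p = 368.50 m³/s at t = 15 h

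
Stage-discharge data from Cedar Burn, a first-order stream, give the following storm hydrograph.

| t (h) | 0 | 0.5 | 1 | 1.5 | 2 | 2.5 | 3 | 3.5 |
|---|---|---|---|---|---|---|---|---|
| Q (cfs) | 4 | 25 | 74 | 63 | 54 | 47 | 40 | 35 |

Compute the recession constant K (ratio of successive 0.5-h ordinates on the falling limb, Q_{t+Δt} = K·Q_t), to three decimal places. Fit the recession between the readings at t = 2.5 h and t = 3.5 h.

Using the recession-limb readings at t = 2.5 h and t = 3.5 h: Q falls from 47 to 35 cfs over 2 intervals.
K = (Q₂/Q₁)^(1/2) = (35/47)^(1/2) = 0.863.

K ≈ 0.863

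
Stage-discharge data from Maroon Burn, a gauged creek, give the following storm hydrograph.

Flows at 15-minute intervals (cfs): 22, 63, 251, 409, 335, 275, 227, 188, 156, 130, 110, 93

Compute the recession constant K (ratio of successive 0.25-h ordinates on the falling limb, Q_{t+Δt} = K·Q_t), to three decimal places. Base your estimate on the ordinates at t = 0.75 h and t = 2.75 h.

Using the recession-limb readings at t = 0.75 h and t = 2.75 h: Q falls from 409 to 93 cfs over 8 intervals.
K = (Q₂/Q₁)^(1/8) = (93/409)^(1/8) = 0.831.

K ≈ 0.831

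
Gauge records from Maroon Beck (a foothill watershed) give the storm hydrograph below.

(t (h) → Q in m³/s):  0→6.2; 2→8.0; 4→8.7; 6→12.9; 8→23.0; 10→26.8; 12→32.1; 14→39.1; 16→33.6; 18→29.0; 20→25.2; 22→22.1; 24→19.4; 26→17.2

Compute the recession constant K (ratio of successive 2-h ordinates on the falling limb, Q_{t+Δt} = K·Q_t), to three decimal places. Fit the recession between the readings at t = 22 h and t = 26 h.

Using the recession-limb readings at t = 22 h and t = 26 h: Q falls from 22.1 to 17.2 m³/s over 2 intervals.
K = (Q₂/Q₁)^(1/2) = (17.2/22.1)^(1/2) = 0.882.

K ≈ 0.882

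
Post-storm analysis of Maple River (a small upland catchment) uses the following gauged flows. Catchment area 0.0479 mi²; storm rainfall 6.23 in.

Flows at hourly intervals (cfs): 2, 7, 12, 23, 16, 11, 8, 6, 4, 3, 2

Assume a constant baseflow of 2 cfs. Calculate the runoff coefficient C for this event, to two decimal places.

ΣQ_DR = 72.00 cfs; V = ΣQ_DR·Δt = 2.592 × 10^5 ft³.
Runoff depth d = V / A = 2.329 in.
C = d / P = 2.329 / 6.23 = 0.37.

C ≈ 0.37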